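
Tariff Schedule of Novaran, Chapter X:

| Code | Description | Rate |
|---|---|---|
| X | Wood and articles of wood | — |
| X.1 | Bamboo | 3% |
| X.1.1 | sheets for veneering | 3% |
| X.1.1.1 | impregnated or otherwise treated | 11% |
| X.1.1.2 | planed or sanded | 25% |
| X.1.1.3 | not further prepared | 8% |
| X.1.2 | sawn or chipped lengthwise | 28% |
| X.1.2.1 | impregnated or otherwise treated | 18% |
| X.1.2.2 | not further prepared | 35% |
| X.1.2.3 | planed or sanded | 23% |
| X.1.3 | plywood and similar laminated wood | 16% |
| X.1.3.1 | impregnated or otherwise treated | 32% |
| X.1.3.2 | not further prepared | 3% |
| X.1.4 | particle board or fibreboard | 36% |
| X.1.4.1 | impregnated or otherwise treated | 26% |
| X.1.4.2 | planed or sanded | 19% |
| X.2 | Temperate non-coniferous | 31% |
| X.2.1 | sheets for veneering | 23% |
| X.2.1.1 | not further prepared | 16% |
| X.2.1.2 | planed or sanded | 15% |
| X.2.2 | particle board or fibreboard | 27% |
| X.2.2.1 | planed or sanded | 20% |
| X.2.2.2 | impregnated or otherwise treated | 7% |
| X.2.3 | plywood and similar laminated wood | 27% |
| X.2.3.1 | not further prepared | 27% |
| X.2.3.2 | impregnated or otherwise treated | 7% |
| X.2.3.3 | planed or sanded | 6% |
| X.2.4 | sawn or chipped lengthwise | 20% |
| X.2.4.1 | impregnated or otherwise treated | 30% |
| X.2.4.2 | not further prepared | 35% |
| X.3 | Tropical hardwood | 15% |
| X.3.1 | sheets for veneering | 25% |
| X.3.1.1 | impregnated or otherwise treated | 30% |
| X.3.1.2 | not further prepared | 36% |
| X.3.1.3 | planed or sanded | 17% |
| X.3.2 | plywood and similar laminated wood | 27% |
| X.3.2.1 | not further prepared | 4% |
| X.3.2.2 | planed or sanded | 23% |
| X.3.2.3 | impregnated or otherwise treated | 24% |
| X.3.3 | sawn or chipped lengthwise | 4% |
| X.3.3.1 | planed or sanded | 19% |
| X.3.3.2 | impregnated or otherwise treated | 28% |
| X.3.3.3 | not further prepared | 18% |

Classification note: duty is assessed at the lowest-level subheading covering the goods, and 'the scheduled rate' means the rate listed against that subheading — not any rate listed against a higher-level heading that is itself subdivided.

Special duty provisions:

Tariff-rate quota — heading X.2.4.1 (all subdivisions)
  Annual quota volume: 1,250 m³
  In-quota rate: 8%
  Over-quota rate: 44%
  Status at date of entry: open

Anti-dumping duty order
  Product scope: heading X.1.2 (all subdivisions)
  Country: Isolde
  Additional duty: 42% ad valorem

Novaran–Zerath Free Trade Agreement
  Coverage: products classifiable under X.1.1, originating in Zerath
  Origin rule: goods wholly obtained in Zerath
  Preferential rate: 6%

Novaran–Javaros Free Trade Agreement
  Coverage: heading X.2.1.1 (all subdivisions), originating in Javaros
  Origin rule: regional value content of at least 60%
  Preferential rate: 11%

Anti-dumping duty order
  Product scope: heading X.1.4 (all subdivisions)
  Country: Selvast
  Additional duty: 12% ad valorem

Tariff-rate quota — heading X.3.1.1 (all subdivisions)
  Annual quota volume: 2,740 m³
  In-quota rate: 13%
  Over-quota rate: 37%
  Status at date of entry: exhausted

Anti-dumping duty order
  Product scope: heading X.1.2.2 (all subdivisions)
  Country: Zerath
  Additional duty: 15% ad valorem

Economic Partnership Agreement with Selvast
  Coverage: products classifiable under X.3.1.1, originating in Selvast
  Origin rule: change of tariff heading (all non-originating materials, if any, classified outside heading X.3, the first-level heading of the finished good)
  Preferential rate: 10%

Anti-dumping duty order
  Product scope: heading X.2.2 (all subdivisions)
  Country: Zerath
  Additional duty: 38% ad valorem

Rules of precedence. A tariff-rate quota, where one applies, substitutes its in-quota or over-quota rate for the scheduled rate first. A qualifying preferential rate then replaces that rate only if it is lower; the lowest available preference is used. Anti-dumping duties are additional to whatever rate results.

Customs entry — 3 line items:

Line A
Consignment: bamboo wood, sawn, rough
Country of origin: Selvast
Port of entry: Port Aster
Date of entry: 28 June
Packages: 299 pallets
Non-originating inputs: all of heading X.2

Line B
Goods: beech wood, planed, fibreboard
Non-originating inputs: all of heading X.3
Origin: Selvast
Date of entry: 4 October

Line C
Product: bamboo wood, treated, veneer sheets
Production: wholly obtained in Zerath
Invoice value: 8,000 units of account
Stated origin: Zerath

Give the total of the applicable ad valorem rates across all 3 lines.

61%

Line A: bamboo → X.1; sawn → X.1.2; rough → X.1.2.2. Scheduled 35%. Selvast agreement on X.3.1.1: X.1.2.2 not covered. → 35%.
Line B: beech → X.2; fibreboard → X.2.2; planed → X.2.2.1. Scheduled 20%. Selvast agreement on X.3.1.1: X.2.2.1 not covered. → 20%.
Line C: bamboo → X.1; veneer sheets → X.1.1; treated → X.1.1.1. Scheduled 11%. Zerath agreement on X.1.1: wholly obtained → 6% available; preferential 6%. → 6%.
Sum: 35% + 20% + 6% = 61%.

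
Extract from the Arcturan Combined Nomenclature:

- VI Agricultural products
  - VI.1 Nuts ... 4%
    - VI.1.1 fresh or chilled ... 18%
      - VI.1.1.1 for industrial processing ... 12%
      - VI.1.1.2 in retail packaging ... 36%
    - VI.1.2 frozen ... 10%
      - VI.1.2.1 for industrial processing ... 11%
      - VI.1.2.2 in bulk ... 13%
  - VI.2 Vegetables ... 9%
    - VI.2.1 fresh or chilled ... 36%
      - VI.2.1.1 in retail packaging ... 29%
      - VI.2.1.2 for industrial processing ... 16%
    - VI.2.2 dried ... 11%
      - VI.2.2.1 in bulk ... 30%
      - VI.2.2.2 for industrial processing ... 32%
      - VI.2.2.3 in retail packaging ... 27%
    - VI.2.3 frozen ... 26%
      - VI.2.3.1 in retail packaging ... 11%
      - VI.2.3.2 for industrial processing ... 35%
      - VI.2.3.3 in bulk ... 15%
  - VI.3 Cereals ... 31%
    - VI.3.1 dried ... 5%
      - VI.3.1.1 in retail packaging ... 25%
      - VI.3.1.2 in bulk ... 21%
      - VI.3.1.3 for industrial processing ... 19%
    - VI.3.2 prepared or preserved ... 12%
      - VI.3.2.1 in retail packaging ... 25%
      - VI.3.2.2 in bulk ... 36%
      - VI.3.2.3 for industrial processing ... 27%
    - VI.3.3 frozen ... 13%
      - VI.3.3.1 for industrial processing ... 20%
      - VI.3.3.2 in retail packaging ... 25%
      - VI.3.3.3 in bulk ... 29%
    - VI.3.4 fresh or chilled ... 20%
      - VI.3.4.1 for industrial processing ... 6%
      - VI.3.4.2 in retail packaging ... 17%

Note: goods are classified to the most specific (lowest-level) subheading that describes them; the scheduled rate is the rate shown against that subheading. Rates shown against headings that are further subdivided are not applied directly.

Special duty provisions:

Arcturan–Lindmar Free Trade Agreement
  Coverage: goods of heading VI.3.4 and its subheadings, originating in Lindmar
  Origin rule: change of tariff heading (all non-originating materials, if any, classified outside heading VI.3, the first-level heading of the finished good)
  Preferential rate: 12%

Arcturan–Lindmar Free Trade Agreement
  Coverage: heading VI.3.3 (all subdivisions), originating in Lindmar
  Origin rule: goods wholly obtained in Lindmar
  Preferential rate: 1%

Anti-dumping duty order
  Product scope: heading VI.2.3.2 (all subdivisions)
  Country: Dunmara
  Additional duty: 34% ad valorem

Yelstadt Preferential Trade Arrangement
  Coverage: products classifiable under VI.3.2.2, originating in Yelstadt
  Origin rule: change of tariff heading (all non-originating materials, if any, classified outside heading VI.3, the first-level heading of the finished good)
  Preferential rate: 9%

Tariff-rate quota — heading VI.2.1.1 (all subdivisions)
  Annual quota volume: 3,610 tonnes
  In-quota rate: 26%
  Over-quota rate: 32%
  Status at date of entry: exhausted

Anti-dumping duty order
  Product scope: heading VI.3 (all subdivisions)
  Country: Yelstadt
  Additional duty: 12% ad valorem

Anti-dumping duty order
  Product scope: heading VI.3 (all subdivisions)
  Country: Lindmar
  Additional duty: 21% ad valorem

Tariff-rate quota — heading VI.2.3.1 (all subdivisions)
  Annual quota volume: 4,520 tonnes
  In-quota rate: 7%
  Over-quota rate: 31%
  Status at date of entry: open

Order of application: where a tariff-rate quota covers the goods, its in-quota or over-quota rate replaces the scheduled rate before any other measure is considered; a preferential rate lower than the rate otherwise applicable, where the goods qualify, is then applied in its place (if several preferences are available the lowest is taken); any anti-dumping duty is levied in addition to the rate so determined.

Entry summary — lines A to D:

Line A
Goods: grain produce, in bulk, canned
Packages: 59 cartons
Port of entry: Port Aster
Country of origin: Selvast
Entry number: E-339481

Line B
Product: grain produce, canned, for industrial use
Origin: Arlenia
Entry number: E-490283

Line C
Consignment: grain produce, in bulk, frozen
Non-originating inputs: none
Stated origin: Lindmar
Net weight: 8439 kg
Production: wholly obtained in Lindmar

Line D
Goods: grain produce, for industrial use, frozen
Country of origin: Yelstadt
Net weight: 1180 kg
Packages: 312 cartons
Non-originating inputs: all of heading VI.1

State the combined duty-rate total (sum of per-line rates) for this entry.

117%

Line A: grain → VI.3; canned → VI.3.2; in bulk → VI.3.2.2. Scheduled 36%. No special measure applies. → 36%.
Line B: grain → VI.3; canned → VI.3.2; for industrial use → VI.3.2.3. Scheduled 27%. No special measure applies. → 27%.
Line C: grain → VI.3; frozen → VI.3.3; in bulk → VI.3.3.3. Scheduled 29%. Lindmar agreement on VI.3.4: VI.3.3.3 not covered; Lindmar agreement on VI.3.3: wholly obtained → 1% available; preferential 1%; anti-dumping (Lindmar, VI.3): +21%; total 1% + 21% = 22%. → 22%.
Line D: grain → VI.3; frozen → VI.3.3; for industrial use → VI.3.3.1. Scheduled 20%. Yelstadt agreement on VI.3.2.2: VI.3.3.1 not covered; anti-dumping (Yelstadt, VI.3): +12%; total 20% + 12% = 32%. → 32%.
Sum: 36% + 27% + 22% + 32% = 117%.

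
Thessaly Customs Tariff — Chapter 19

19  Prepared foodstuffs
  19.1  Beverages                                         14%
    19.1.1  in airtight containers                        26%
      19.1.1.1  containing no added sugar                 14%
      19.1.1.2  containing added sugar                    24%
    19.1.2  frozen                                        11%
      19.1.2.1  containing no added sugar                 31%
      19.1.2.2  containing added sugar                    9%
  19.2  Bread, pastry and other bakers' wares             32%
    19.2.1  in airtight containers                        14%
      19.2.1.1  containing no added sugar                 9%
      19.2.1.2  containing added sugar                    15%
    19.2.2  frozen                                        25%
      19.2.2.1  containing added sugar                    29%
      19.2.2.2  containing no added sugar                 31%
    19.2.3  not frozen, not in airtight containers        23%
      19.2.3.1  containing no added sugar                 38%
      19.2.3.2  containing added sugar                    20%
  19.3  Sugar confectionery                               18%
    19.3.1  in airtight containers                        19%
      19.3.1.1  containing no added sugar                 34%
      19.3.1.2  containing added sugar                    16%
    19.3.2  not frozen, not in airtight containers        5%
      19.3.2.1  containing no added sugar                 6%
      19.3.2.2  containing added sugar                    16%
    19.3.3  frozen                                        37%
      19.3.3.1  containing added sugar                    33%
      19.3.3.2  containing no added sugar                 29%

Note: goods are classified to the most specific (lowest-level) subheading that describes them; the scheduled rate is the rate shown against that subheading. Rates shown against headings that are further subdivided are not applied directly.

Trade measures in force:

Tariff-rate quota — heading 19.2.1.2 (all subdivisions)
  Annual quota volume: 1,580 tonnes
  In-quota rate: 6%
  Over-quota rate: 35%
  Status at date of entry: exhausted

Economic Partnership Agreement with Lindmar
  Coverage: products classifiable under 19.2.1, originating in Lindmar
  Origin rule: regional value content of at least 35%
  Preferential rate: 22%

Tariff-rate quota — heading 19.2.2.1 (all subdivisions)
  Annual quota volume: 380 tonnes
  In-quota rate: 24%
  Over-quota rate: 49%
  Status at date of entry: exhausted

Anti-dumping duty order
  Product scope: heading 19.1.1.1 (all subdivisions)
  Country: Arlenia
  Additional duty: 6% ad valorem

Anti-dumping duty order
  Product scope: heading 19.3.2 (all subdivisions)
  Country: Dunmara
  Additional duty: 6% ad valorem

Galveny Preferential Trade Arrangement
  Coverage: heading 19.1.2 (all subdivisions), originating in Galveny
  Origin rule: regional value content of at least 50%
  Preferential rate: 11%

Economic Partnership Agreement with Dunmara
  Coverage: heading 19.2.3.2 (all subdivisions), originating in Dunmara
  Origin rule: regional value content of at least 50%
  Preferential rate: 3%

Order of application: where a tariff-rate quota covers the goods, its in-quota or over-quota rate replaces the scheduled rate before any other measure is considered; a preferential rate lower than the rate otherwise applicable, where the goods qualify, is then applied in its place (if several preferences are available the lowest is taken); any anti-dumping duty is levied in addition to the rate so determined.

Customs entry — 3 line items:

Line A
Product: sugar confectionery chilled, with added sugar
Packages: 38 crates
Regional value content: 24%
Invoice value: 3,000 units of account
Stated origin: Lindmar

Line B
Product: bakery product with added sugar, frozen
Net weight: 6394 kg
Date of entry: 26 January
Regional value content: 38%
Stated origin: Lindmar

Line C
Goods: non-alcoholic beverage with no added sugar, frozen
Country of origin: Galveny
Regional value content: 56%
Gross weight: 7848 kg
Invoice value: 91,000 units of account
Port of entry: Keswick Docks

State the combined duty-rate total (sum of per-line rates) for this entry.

Line A: sugar confectionery → 19.3; chilled → 19.3.2; with added sugar → 19.3.2.2. Scheduled 16%. Lindmar agreement on 19.2.1: 19.3.2.2 not covered. → 16%.
Line B: bakery product → 19.2; frozen → 19.2.2; with added sugar → 19.2.2.1. Scheduled 29%. quota on 19.2.2.1 exhausted → over-quota 49%; Lindmar agreement on 19.2.1: 19.2.2.1 not covered. → 49%.
Line C: non-alcoholic beverage → 19.1; frozen → 19.1.2; with no added sugar → 19.1.2.1. Scheduled 31%. Galveny agreement on 19.1.2: RVC ≥ 50% → 11% available; preferential 11%. → 11%.
Sum: 16% + 49% + 11% = 76%.

76%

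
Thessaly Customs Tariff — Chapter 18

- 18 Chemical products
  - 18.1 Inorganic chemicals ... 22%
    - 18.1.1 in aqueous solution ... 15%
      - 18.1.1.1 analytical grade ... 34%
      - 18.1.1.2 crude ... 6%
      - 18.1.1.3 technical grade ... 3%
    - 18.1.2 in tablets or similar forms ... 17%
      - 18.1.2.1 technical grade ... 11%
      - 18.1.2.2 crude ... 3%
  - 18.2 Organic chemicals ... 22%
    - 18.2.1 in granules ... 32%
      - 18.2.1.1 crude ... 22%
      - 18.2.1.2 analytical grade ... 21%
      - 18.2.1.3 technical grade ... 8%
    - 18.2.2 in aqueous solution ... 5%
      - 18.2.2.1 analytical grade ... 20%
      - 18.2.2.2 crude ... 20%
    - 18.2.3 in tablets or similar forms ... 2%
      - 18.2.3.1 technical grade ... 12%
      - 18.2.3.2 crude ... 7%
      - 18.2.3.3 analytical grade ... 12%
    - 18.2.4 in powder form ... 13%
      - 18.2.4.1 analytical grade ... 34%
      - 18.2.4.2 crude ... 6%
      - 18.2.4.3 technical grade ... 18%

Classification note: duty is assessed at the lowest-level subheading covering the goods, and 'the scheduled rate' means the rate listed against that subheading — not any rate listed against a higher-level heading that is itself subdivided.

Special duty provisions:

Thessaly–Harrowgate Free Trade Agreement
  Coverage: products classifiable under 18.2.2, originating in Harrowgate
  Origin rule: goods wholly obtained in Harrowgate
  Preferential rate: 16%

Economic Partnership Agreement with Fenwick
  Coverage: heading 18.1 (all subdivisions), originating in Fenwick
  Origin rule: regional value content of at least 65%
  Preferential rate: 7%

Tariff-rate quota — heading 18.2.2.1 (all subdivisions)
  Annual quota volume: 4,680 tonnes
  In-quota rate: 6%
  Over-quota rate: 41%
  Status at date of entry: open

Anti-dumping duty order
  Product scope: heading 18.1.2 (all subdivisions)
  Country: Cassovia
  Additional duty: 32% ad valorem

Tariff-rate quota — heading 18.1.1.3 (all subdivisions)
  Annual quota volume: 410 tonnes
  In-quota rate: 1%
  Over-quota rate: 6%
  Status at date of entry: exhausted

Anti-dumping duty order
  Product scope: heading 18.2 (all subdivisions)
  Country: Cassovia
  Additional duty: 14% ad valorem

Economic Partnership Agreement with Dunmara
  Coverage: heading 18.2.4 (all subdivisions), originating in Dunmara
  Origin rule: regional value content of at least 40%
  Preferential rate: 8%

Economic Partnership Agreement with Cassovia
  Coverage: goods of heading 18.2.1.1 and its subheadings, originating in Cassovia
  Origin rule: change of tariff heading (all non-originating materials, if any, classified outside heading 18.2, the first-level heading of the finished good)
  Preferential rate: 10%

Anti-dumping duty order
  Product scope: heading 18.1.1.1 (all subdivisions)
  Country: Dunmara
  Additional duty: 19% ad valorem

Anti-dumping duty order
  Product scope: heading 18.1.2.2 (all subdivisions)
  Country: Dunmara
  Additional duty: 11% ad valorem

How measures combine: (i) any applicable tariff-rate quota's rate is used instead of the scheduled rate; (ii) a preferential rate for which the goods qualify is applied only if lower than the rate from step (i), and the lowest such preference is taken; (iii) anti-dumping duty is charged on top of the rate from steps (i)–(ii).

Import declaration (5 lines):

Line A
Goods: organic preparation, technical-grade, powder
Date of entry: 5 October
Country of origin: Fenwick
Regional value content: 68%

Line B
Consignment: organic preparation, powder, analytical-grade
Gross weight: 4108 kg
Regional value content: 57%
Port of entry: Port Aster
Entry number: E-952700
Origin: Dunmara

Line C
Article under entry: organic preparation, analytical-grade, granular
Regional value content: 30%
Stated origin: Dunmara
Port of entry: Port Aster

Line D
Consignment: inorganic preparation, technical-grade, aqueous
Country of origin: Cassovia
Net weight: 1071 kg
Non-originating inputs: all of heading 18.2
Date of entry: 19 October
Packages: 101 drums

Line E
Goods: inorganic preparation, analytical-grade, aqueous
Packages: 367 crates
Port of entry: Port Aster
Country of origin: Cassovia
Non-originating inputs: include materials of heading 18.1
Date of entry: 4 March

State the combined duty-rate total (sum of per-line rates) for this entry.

Line A: organic → 18.2; powder → 18.2.4; technical-grade → 18.2.4.3. Scheduled 18%. Fenwick agreement on 18.1: 18.2.4.3 not covered. → 18%.
Line B: organic → 18.2; powder → 18.2.4; analytical-grade → 18.2.4.1. Scheduled 34%. Dunmara agreement on 18.2.4: RVC ≥ 40% → 8% available; preferential 8%. → 8%.
Line C: organic → 18.2; granular → 18.2.1; analytical-grade → 18.2.1.2. Scheduled 21%. Dunmara agreement on 18.2.4: 18.2.1.2 not covered. → 21%.
Line D: inorganic → 18.1; aqueous → 18.1.1; technical-grade → 18.1.1.3. Scheduled 3%. quota on 18.1.1.3 exhausted → over-quota 6%; Cassovia agreement on 18.2.1.1: 18.1.1.3 not covered. → 6%.
Line E: inorganic → 18.1; aqueous → 18.1.1; analytical-grade → 18.1.1.1. Scheduled 34%. Cassovia agreement on 18.2.1.1: 18.1.1.1 not covered. → 34%.
Sum: 18% + 8% + 21% + 6% + 34% = 87%.

87%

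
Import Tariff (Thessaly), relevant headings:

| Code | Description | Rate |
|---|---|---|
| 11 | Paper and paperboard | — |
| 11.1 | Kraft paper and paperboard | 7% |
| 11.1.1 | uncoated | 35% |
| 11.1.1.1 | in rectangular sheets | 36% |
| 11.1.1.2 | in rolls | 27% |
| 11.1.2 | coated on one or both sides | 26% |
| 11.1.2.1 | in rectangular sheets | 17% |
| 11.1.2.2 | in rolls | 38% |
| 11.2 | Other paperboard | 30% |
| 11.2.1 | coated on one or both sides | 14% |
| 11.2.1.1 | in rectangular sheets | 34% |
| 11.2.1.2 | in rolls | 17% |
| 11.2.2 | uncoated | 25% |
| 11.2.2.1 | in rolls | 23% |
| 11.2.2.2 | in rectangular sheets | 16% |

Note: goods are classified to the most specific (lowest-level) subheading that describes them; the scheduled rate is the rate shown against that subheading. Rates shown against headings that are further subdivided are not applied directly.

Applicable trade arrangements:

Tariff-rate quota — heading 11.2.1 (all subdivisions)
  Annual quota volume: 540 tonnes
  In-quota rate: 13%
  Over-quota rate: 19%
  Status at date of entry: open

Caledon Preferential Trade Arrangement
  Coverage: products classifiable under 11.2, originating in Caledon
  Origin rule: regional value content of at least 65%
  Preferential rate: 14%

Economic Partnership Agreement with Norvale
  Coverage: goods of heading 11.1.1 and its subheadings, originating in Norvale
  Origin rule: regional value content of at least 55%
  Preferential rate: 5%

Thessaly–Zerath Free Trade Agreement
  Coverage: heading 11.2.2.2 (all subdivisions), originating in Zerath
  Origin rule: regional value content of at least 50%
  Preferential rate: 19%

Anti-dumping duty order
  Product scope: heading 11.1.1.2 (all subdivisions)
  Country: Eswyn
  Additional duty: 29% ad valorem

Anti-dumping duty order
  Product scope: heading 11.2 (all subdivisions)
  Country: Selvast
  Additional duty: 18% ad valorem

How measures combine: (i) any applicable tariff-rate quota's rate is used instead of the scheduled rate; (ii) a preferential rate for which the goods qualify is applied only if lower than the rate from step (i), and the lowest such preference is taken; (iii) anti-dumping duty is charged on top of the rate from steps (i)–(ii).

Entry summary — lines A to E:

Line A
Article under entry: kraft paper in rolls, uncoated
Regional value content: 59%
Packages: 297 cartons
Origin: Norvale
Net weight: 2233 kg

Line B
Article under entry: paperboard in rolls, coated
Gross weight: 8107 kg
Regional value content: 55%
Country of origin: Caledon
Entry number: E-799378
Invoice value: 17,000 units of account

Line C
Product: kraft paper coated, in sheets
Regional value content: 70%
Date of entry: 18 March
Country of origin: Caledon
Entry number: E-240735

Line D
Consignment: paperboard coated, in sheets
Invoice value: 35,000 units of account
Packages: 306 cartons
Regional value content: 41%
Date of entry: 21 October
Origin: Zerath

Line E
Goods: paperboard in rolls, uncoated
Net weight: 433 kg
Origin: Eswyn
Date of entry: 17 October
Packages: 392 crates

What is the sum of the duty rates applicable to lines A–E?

Line A: kraft paper → 11.1; uncoated → 11.1.1; in rolls → 11.1.1.2. Scheduled 27%. Norvale agreement on 11.1.1: RVC ≥ 55% → 5% available; preferential 5%. → 5%.
Line B: paperboard → 11.2; coated → 11.2.1; in rolls → 11.2.1.2. Scheduled 17%. quota on 11.2.1 open → in-quota 13%; Caledon agreement on 11.2: RVC < 65%. → 13%.
Line C: kraft paper → 11.1; coated → 11.1.2; in sheets → 11.1.2.1. Scheduled 17%. Caledon agreement on 11.2: 11.1.2.1 not covered. → 17%.
Line D: paperboard → 11.2; coated → 11.2.1; in sheets → 11.2.1.1. Scheduled 34%. quota on 11.2.1 open → in-quota 13%; Zerath agreement on 11.2.2.2: 11.2.1.1 not covered. → 13%.
Line E: paperboard → 11.2; uncoated → 11.2.2; in rolls → 11.2.2.1. Scheduled 23%. No special measure applies. → 23%.
Sum: 5% + 13% + 17% + 13% + 23% = 71%.

71%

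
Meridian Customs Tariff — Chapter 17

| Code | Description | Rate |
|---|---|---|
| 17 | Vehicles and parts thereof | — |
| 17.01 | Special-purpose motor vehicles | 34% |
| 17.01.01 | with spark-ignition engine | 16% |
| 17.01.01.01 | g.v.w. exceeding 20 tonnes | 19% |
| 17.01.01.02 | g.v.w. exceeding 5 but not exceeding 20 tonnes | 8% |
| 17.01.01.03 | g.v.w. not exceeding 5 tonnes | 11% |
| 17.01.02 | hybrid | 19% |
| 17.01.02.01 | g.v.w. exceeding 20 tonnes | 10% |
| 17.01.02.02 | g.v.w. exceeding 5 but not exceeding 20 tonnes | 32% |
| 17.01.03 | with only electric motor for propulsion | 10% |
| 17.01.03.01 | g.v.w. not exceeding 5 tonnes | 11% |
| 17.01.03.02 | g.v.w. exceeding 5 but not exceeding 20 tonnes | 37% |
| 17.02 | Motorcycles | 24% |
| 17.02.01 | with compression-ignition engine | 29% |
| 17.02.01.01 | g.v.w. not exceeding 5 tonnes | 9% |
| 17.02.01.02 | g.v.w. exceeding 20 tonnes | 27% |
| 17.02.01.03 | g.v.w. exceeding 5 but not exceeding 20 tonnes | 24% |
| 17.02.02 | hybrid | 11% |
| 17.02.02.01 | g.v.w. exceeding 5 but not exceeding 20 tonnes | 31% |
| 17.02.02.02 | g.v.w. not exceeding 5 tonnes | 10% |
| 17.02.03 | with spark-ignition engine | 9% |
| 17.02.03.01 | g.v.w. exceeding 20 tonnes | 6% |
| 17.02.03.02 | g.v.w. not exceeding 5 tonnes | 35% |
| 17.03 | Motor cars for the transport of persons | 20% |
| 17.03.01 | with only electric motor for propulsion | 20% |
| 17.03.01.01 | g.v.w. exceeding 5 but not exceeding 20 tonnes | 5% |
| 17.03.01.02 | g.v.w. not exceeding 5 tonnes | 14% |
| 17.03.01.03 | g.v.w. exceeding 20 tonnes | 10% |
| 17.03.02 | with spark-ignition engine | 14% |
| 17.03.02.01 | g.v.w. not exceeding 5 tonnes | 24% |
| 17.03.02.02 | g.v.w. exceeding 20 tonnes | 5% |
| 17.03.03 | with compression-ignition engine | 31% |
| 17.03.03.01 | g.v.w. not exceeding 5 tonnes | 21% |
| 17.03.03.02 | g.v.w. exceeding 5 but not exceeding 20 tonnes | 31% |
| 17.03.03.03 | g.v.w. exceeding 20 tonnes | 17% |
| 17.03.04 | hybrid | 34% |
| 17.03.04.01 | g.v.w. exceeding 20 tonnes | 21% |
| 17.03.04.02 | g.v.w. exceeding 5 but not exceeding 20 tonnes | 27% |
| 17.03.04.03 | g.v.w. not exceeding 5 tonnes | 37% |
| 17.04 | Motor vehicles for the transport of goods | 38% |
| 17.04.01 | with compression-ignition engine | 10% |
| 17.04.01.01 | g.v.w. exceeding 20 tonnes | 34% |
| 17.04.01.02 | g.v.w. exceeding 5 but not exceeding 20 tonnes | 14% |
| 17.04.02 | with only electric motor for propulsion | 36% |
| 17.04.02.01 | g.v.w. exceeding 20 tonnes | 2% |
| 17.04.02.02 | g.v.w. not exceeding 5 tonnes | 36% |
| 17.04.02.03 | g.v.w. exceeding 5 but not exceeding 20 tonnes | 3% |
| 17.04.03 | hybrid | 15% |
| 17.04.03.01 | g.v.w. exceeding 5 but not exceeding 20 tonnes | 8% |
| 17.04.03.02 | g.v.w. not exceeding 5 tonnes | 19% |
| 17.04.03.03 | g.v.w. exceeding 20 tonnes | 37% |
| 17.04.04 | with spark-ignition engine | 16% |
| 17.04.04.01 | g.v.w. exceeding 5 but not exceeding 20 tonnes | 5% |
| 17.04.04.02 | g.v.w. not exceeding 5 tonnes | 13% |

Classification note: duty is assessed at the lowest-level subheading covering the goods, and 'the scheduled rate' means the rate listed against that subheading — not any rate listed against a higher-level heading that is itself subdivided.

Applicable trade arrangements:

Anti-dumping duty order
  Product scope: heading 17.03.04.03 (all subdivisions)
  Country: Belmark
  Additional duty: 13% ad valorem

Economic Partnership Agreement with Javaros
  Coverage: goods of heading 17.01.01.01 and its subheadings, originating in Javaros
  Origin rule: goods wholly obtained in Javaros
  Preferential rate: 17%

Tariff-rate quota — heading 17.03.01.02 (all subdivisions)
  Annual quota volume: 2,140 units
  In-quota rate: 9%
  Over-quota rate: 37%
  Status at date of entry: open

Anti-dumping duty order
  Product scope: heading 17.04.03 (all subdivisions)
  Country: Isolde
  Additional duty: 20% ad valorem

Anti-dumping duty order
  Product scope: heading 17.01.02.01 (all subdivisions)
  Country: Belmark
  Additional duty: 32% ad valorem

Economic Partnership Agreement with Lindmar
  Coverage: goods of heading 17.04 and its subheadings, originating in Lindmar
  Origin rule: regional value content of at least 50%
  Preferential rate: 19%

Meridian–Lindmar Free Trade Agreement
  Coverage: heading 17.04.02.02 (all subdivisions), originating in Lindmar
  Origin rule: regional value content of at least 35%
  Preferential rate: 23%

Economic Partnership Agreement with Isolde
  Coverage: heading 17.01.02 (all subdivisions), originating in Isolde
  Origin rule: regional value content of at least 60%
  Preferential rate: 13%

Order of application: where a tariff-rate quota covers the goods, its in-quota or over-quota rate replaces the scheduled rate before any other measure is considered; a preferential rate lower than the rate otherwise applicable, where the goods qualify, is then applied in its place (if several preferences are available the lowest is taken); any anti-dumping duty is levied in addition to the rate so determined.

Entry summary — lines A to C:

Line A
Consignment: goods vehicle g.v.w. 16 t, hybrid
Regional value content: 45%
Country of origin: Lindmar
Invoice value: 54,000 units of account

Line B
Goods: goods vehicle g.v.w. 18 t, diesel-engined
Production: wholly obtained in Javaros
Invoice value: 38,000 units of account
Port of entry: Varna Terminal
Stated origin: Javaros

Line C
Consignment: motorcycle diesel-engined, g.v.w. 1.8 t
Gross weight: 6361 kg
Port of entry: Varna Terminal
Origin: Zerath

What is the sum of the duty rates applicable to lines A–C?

Line A: goods vehicle → 17.04; hybrid → 17.04.03; g.v.w. 16 t → 17.04.03.01. Scheduled 8%. Lindmar agreement on 17.04: RVC < 50%; Lindmar agreement on 17.04.02.02: 17.04.03.01 not covered. → 8%.
Line B: goods vehicle → 17.04; diesel-engined → 17.04.01; g.v.w. 18 t → 17.04.01.02. Scheduled 14%. Javaros agreement on 17.01.01.01: 17.04.01.02 not covered. → 14%.
Line C: motorcycle → 17.02; diesel-engined → 17.02.01; g.v.w. 1.8 t → 17.02.01.01. Scheduled 9%. No special measure applies. → 9%.
Sum: 8% + 14% + 9% = 31%.

31%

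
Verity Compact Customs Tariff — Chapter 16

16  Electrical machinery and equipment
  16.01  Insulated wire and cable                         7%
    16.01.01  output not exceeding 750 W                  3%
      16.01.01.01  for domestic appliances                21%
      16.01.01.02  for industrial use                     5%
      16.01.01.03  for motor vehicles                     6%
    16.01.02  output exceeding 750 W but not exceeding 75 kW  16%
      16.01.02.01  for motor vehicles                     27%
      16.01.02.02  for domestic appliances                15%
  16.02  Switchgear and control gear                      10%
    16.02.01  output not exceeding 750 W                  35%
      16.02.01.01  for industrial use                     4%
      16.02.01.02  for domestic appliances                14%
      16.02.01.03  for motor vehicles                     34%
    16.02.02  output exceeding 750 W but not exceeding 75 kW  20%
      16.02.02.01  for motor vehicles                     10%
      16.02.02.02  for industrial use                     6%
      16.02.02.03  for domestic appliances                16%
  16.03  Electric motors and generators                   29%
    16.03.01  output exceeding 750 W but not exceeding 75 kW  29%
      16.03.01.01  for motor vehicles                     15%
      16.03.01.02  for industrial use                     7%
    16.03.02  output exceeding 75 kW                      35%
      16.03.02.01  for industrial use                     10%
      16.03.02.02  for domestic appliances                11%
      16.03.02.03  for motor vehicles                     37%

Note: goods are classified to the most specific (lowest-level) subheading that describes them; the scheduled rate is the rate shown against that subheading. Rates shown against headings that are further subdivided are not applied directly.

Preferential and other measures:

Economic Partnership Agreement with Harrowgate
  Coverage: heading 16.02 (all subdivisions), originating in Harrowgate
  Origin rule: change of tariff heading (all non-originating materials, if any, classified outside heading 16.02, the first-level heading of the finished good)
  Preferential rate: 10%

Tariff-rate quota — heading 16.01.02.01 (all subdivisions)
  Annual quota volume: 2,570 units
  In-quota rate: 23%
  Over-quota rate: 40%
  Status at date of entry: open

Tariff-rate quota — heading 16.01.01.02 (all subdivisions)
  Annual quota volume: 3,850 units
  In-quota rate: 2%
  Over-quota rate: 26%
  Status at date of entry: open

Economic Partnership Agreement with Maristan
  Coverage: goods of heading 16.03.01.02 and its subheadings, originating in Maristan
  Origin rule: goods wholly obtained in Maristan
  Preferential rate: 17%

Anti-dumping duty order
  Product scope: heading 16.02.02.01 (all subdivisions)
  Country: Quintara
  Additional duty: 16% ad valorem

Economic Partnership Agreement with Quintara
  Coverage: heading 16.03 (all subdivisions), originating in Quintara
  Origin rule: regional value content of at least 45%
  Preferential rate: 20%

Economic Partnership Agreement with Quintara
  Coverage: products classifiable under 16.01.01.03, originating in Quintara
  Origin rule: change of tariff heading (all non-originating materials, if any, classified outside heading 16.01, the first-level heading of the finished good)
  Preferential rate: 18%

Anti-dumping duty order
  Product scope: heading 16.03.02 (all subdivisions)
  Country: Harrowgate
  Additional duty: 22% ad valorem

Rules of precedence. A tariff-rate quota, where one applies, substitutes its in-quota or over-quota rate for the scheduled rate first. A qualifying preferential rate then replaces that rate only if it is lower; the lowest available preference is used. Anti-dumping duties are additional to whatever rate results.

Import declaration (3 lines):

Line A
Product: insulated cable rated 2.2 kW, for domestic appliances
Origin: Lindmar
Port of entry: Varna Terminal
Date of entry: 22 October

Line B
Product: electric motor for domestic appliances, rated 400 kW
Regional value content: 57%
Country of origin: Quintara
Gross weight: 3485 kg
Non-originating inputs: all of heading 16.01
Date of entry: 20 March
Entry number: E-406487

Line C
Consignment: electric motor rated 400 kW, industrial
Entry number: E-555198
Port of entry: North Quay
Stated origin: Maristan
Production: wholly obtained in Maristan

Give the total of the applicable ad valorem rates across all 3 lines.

Line A: insulated cable → 16.01; rated 2.2 kW → 16.01.02; for domestic appliances → 16.01.02.02. Scheduled 15%. No special measure applies. → 15%.
Line B: electric motor → 16.03; rated 400 kW → 16.03.02; for domestic appliances → 16.03.02.02. Scheduled 11%. Quintara agreement on 16.03: RVC ≥ 45% → 20% available; Quintara agreement on 16.01.01.03: 16.03.02.02 not covered; preference 20% not lower than 11% → no reduction. → 11%.
Line C: electric motor → 16.03; rated 400 kW → 16.03.02; industrial → 16.03.02.01. Scheduled 10%. Maristan agreement on 16.03.01.02: 16.03.02.01 not covered. → 10%.
Sum: 15% + 11% + 10% = 36%.

36%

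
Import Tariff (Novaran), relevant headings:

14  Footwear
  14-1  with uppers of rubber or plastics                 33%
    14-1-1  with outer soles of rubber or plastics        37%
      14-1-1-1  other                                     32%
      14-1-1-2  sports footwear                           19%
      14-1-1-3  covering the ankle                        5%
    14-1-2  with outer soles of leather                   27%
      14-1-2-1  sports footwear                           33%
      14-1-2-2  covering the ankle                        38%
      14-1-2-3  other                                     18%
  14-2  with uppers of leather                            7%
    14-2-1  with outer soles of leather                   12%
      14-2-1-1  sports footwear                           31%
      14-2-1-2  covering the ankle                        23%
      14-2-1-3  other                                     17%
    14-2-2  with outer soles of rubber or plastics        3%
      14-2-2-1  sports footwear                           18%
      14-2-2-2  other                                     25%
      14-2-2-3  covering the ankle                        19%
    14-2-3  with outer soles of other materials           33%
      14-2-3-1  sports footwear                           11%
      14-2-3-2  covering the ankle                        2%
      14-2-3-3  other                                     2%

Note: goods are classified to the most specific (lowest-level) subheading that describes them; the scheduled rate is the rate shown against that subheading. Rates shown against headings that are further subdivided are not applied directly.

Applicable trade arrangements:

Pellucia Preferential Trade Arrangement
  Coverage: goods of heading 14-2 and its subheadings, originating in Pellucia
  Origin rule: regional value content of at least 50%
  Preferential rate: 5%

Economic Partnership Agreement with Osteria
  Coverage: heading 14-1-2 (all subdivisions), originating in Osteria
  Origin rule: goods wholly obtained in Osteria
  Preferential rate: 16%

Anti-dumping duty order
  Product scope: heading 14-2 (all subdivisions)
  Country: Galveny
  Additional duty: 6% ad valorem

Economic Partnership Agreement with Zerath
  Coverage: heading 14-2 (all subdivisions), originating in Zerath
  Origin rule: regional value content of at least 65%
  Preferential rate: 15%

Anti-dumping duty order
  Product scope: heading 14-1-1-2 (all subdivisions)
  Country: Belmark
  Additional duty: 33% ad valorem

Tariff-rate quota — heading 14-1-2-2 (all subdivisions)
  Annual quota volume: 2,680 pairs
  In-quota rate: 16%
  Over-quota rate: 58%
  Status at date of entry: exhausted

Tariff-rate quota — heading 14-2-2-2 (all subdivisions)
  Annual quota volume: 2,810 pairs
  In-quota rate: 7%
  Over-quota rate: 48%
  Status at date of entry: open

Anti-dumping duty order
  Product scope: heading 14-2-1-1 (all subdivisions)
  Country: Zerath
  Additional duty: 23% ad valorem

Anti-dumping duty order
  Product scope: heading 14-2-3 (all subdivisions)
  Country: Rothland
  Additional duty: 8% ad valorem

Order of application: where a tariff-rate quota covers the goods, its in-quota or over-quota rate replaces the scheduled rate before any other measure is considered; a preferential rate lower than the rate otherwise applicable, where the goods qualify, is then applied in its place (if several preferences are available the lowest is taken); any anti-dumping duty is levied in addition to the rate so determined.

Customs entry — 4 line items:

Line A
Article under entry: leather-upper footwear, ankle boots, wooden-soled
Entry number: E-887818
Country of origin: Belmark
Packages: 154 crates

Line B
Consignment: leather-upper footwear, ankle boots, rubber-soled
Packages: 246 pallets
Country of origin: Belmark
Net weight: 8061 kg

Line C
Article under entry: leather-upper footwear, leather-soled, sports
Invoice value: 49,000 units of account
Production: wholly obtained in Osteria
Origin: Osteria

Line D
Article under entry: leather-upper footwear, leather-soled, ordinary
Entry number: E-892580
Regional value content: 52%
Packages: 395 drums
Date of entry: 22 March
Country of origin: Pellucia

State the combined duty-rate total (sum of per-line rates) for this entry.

Line A: leather-upper → 14-2; wooden-soled → 14-2-3; ankle boots → 14-2-3-2. Scheduled 2%. No special measure applies. → 2%.
Line B: leather-upper → 14-2; rubber-soled → 14-2-2; ankle boots → 14-2-2-3. Scheduled 19%. No special measure applies. → 19%.
Line C: leather-upper → 14-2; leather-soled → 14-2-1; sports → 14-2-1-1. Scheduled 31%. Osteria agreement on 14-1-2: 14-2-1-1 not covered. → 31%.
Line D: leather-upper → 14-2; leather-soled → 14-2-1; ordinary → 14-2-1-3. Scheduled 17%. Pellucia agreement on 14-2: RVC ≥ 50% → 5% available; preferential 5%. → 5%.
Sum: 2% + 19% + 31% + 5% = 57%.

57%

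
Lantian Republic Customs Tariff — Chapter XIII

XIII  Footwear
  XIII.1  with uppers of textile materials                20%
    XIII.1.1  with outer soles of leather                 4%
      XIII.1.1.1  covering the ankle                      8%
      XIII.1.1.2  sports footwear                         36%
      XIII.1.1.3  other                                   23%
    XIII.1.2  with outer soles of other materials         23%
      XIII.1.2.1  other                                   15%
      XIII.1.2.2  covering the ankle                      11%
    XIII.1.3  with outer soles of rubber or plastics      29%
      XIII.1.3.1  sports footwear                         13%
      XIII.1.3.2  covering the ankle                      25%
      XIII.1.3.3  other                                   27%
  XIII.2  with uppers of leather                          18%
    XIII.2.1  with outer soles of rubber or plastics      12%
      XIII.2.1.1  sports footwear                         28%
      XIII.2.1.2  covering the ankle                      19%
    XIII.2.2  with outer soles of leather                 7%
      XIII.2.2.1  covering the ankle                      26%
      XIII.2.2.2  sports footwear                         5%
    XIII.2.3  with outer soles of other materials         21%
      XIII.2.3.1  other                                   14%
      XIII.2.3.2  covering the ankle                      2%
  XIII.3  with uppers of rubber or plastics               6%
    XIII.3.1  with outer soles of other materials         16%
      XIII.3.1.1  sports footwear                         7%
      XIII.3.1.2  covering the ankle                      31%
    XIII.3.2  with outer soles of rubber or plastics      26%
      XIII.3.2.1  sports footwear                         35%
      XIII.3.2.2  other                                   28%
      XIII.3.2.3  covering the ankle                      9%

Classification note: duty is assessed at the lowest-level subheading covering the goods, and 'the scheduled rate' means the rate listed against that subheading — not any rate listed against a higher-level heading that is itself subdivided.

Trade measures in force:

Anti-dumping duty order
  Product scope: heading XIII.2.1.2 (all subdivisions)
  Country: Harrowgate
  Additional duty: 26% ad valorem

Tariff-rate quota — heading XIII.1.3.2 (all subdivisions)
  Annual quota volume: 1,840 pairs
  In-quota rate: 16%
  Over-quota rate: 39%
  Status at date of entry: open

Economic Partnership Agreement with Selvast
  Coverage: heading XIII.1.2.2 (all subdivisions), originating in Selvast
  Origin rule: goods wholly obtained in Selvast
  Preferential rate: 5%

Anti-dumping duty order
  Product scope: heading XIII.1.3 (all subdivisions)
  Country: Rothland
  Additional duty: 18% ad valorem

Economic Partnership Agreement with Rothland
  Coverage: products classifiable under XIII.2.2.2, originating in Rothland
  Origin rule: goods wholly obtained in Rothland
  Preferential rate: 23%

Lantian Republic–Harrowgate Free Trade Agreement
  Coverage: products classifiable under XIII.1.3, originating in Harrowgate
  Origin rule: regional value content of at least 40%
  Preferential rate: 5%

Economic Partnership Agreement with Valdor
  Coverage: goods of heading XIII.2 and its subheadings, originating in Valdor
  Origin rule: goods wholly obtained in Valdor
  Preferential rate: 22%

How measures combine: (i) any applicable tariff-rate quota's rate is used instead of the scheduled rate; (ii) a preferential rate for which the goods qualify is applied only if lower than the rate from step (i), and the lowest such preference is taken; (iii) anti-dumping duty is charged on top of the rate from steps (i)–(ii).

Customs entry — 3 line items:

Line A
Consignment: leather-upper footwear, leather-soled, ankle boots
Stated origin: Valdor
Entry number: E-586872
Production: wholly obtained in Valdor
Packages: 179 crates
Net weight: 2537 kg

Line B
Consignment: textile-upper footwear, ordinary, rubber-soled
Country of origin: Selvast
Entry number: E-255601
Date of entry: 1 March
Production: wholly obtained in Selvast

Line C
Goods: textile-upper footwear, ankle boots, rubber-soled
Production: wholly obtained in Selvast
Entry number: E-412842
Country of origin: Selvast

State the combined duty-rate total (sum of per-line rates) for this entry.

Line A: leather-upper → XIII.2; leather-soled → XIII.2.2; ankle boots → XIII.2.2.1. Scheduled 26%. Valdor agreement on XIII.2: wholly obtained → 22% available; preferential 22%. → 22%.
Line B: textile-upper → XIII.1; rubber-soled → XIII.1.3; ordinary → XIII.1.3.3. Scheduled 27%. Selvast agreement on XIII.1.2.2: XIII.1.3.3 not covered. → 27%.
Line C: textile-upper → XIII.1; rubber-soled → XIII.1.3; ankle boots → XIII.1.3.2. Scheduled 25%. quota on XIII.1.3.2 open → in-quota 16%; Selvast agreement on XIII.1.2.2: XIII.1.3.2 not covered. → 16%.
Sum: 22% + 27% + 16% = 65%.

65%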